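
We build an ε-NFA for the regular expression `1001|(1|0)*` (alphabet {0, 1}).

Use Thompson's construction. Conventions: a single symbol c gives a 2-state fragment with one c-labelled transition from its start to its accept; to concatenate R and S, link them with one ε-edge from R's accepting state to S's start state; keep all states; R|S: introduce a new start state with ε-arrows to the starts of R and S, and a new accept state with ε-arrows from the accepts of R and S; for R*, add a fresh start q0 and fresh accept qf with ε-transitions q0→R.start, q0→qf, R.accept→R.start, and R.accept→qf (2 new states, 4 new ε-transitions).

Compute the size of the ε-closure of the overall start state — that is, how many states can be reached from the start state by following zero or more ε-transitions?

8

Compute the ε-closure size of each fragment's start state recursively; a symbol fragment's start has no outgoing ε-edge, so its closure is just itself (size 1).
  1001 — same as the first factor's closure: |closure| = 1
  1|0 — |closure| = 1 + 1 + 1 = 3 (the new accept is not ε-reachable since no branch accepts ε)
  (1|0)* — the star's fresh start ε-reaches both the body's start and the fresh accept: |closure| = 2 + 3 = 5
  1001|(1|0)* — new start ε-reaches every alternative's start; at least one alternative accepts ε, so the union's new accept is reached too: |closure| = 1 + 1 + 5 + 1 = 8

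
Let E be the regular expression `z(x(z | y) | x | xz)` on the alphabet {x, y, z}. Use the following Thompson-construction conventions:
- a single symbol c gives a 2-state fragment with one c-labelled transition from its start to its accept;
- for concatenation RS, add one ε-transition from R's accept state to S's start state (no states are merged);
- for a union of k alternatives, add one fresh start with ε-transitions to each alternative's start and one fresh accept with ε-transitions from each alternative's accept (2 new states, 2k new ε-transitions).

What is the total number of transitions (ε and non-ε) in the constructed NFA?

20

By structural recursion:
Each of the 7 symbol leaves contributes 1 transition (1 symbol, 0 ε).
  z | y = 6 transitions (2 symbol, 4 ε)
  x(z | y) = 8 transitions (3 symbol, 5 ε)
  xz = 3 transitions (2 symbol, 1 ε)
  x(z | y) | x | xz = 18 transitions (6 symbol, 12 ε)
  z(x(z | y) | x | xz) = 20 transitions (7 symbol, 13 ε)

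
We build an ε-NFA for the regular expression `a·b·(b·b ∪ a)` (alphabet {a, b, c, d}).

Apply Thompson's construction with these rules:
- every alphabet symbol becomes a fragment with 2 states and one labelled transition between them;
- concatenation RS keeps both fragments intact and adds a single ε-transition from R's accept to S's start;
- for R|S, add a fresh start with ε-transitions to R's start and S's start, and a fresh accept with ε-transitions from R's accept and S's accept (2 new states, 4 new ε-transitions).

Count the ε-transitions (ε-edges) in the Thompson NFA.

7

Bottom-up over the parse tree:
Each of the 5 symbol leaves contributes 0 ε-transitions.
  b·b : 1 ε-transition
  b·b ∪ a : 5 ε-transitions
  a·b·(b·b ∪ a) : 7 ε-transitions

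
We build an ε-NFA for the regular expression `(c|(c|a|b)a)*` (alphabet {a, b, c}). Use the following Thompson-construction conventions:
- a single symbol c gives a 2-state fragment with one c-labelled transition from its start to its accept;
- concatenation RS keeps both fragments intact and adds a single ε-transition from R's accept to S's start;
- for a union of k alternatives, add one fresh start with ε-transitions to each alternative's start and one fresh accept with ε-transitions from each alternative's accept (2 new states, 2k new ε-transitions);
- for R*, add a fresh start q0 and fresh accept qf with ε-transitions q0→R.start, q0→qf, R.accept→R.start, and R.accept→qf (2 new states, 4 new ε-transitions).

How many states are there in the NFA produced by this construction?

Building bottom-up:
Each of the 5 symbol leaves contributes a 2-state fragment.
  c|a|b : 8 states
  (c|a|b)a : 10 states
  c|(c|a|b)a : 14 states
  (c|(c|a|b)a)* : 16 states

16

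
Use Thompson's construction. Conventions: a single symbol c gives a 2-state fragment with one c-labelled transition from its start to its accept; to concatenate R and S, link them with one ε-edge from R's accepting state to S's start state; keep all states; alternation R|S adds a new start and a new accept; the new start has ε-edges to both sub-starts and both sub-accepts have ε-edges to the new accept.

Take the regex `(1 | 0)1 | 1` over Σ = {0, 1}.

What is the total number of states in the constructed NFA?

Bottom-up over the parse tree:
Each of the 4 symbol leaves contributes a 2-state fragment.
  1 | 0 → 6 states
  (1 | 0)1 → 8 states
  (1 | 0)1 | 1 → 12 states

12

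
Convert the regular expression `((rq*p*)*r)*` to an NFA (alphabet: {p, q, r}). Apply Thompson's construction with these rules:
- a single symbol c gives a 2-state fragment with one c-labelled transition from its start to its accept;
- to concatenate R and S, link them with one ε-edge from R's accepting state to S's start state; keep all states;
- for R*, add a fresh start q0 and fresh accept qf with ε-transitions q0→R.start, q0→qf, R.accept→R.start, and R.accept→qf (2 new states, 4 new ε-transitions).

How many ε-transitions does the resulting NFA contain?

19

By structural recursion:
Each of the 4 symbol leaves contributes 0 ε-transitions.
  q* : 4 ε-transitions
  p* : 4 ε-transitions
  rq*p* : 10 ε-transitions
  (rq*p*)* : 14 ε-transitions
  (rq*p*)*r : 15 ε-transitions
  ((rq*p*)*r)* : 19 ε-transitions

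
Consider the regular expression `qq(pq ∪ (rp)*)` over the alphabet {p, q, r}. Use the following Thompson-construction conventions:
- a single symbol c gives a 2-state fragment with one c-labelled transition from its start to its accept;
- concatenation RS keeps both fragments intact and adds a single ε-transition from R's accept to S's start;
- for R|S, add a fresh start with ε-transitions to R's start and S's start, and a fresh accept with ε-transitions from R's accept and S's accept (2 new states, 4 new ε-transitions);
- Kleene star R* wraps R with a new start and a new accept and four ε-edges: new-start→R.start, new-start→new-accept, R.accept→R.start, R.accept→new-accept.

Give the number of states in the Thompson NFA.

16

By structural recursion:
Each of the 6 symbol leaves contributes a 2-state fragment.
  pq : 4 states
  rp : 4 states
  (rp)* : 6 states
  pq ∪ (rp)* : 12 states
  qq(pq ∪ (rp)*) : 16 states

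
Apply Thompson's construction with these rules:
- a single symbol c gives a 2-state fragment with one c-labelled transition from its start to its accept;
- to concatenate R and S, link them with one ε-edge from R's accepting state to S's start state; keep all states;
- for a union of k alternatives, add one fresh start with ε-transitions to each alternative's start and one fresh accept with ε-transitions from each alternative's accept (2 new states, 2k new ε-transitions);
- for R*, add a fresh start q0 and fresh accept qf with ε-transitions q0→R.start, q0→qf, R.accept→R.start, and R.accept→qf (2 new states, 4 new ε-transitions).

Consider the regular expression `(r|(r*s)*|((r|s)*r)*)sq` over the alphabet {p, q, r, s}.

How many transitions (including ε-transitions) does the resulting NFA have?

38

Building bottom-up:
Each of the 8 symbol leaves contributes 1 transition (1 symbol, 0 ε).
  r* = 5 transitions (1 symbol, 4 ε)
  r*s = 7 transitions (2 symbol, 5 ε)
  (r*s)* = 11 transitions (2 symbol, 9 ε)
  r|s = 6 transitions (2 symbol, 4 ε)
  (r|s)* = 10 transitions (2 symbol, 8 ε)
  (r|s)*r = 12 transitions (3 symbol, 9 ε)
  ((r|s)*r)* = 16 transitions (3 symbol, 13 ε)
  r|(r*s)*|((r|s)*r)* = 34 transitions (6 symbol, 28 ε)
  (r|(r*s)*|((r|s)*r)*)sq = 38 transitions (8 symbol, 30 ε)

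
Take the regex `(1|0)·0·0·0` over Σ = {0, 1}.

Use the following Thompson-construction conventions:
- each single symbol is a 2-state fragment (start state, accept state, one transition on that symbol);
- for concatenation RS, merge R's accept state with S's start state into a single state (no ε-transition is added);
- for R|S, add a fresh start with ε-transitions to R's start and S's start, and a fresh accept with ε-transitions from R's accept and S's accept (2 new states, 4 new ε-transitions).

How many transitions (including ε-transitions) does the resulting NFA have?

Recursing over subexpressions:
Each of the 5 symbol leaves contributes 1 transition (1 symbol, 0 ε).
  1|0 = 6 transitions (2 symbol, 4 ε)
  (1|0)·0·0·0 = 9 transitions (5 symbol, 4 ε)

9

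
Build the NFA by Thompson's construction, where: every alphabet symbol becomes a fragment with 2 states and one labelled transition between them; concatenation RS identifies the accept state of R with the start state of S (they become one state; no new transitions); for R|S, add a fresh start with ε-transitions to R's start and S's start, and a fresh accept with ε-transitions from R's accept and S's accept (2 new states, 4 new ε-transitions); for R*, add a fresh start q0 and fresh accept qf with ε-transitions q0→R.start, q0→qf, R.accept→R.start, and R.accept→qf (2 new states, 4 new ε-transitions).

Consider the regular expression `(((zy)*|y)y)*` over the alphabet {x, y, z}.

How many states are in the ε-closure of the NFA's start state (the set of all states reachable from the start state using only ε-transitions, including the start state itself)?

8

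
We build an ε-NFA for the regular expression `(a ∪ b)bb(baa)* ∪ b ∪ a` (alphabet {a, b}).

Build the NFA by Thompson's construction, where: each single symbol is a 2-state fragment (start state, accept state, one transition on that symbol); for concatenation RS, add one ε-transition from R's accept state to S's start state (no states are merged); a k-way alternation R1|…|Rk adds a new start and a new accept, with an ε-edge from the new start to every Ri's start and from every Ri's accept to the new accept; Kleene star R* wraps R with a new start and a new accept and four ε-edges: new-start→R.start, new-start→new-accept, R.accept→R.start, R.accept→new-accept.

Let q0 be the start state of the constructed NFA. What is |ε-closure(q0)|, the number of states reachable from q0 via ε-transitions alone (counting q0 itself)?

6

Work bottom-up. For each fragment F, track |ε-closure(F.start)| and whether F's accept lies in that closure (i.e. whether F accepts ε). A single-symbol fragment has closure size 1 and does not accept ε.
  a ∪ b : C = 1 + 1 + 1 = 3 (the new accept is not ε-reachable since no branch accepts ε)
  baa : C equals the left operand's closure size = 1 (its accept is not ε-reachable, so the closure stops there)
  (baa)* : C = 1 (new start) + 1 (body) + 1 (new accept) = 3
  (a ∪ b)bb(baa)* : C equals the left operand's closure size = 3 (its accept is not ε-reachable, so the closure stops there)
  (a ∪ b)bb(baa)* ∪ b ∪ a : C = 1 + 3 + 1 + 1 = 6 (the new accept is not ε-reachable since no branch accepts ε)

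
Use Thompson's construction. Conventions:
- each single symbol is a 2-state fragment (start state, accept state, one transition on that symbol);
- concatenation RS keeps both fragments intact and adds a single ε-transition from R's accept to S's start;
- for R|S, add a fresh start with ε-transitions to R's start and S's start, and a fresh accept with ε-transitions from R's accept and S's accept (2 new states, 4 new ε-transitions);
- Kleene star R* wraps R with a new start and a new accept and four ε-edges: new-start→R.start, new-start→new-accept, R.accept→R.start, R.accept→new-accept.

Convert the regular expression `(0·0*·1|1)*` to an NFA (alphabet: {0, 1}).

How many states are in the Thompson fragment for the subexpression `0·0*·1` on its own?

8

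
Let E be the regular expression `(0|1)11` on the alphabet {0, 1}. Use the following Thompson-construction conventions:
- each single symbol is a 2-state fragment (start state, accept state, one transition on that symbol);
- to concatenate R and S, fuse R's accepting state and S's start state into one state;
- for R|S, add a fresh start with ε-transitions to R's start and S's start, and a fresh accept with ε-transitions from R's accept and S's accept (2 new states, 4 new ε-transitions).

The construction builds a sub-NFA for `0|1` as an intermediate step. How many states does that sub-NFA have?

Fragment for `0|1`:
Each of the 2 symbol leaves contributes a 2-state fragment.
  0|1 = 6 states

6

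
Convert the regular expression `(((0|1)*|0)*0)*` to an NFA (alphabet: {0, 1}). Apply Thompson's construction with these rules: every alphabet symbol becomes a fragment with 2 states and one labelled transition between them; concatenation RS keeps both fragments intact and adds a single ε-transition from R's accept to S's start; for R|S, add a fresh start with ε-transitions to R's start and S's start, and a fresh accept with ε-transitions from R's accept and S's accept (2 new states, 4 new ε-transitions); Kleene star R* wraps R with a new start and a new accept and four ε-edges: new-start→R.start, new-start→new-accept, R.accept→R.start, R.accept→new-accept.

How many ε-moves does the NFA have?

21

Per subexpression:
Each of the 4 symbol leaves contributes 0 ε-transitions.
  0|1 = 4 ε-transitions
  (0|1)* = 8 ε-transitions
  (0|1)*|0 = 12 ε-transitions
  ((0|1)*|0)* = 16 ε-transitions
  ((0|1)*|0)*0 = 17 ε-transitions
  (((0|1)*|0)*0)* = 21 ε-transitions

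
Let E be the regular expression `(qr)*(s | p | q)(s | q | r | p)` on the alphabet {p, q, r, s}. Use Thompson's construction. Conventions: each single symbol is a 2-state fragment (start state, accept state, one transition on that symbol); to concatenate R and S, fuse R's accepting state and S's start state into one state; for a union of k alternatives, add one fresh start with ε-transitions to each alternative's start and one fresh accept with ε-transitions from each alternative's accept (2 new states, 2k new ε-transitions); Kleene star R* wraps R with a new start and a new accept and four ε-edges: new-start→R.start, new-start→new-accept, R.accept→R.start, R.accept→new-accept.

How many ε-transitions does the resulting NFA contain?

Bottom-up over the parse tree:
Each of the 9 symbol leaves contributes 0 ε-transitions.
  qr — 0 ε-transitions
  (qr)* — 4 ε-transitions
  s | p | q — 6 ε-transitions
  s | q | r | p — 8 ε-transitions
  (qr)*(s | p | q)(s | q | r | p) — 18 ε-transitions

18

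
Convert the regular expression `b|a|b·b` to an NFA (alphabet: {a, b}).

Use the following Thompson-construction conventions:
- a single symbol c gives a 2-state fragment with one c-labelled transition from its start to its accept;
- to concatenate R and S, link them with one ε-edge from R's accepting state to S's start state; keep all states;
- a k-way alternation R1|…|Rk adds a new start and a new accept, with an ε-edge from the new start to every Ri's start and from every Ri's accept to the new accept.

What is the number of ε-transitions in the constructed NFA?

Per subexpression:
Each of the 4 symbol leaves contributes 0 ε-transitions.
  b·b = 1 ε-transition
  b|a|b·b = 7 ε-transitions

7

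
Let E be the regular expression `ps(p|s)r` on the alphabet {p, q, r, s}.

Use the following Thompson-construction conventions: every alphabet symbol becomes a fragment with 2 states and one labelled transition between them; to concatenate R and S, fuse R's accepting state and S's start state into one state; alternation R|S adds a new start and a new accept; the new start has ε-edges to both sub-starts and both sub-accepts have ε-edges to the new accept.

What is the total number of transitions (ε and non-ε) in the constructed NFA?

By structural recursion:
Each of the 5 symbol leaves contributes 1 transition (1 symbol, 0 ε).
  p|s — 6 transitions (2 symbol, 4 ε)
  ps(p|s)r — 9 transitions (5 symbol, 4 ε)

9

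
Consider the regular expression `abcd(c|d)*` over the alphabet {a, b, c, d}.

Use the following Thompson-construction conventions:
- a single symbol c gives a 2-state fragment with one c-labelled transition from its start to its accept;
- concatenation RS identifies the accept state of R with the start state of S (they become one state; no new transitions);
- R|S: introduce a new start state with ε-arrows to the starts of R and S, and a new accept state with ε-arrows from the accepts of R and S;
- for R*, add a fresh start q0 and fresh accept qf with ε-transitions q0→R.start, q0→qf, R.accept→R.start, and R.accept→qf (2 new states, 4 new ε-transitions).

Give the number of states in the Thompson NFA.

12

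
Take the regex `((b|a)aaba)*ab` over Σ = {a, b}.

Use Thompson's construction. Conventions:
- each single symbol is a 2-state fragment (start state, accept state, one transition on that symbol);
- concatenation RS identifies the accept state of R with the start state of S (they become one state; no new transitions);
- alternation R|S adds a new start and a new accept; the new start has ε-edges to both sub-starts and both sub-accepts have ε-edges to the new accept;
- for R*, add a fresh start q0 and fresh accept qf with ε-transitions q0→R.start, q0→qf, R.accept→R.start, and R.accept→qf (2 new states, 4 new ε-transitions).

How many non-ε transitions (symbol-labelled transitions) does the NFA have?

8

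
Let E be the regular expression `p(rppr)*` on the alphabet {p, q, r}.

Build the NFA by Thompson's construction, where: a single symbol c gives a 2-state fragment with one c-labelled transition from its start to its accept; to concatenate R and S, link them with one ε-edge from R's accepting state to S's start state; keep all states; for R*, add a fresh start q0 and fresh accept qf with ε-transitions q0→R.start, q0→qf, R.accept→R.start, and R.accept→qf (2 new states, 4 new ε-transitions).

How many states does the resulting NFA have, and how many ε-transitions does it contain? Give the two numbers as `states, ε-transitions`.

12, 8

Per subexpression:
Each of the 5 symbol leaves contributes 2 states and 0 ε-transitions.
  rppr → 8 states, 3 ε-transitions
  (rppr)* → 10 states, 7 ε-transitions
  p(rppr)* → 12 states, 8 ε-transitions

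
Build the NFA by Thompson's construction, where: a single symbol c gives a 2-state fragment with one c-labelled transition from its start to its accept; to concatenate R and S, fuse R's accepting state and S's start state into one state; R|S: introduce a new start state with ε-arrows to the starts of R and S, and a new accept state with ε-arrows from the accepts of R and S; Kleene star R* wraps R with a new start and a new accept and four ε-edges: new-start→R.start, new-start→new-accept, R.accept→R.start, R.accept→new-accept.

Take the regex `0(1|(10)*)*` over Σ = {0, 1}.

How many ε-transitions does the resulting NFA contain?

By structural recursion:
Each of the 4 symbol leaves contributes 0 ε-transitions.
  10 = 0 ε-transitions
  (10)* = 4 ε-transitions
  1|(10)* = 8 ε-transitions
  (1|(10)*)* = 12 ε-transitions
  0(1|(10)*)* = 12 ε-transitions

12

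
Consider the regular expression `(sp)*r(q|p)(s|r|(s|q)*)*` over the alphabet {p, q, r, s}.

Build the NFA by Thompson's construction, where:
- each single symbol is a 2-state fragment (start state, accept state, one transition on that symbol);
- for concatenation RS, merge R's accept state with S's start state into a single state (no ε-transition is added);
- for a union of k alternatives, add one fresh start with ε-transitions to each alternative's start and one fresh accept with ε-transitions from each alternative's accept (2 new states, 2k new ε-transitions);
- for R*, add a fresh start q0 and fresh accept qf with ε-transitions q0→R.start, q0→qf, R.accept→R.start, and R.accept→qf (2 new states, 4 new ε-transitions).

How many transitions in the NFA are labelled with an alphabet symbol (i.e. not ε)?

9

Recursing over subexpressions:
Each of the 9 symbol leaves contributes exactly 1 symbol transition.
  sp → 2 symbol transitions
  (sp)* → 2 symbol transitions
  q|p → 2 symbol transitions
  s|q → 2 symbol transitions
  (s|q)* → 2 symbol transitions
  s|r|(s|q)* → 4 symbol transitions
  (s|r|(s|q)*)* → 4 symbol transitions
  (sp)*r(q|p)(s|r|(s|q)*)* → 9 symbol transitions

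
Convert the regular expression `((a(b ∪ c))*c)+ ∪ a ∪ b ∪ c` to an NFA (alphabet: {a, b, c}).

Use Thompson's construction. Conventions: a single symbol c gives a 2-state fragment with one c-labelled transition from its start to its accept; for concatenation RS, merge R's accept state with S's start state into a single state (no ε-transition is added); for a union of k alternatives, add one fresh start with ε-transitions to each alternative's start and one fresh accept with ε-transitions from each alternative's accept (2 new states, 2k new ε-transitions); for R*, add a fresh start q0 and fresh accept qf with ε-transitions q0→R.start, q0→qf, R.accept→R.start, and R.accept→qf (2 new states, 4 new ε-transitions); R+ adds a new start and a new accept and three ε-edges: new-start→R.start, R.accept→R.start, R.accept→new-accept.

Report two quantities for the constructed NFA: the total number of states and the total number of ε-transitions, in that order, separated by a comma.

20, 19

Building bottom-up:
Each of the 7 symbol leaves contributes 2 states and 0 ε-transitions.
  b ∪ c — 6 states, 4 ε-transitions
  a(b ∪ c) — 7 states, 4 ε-transitions
  (a(b ∪ c))* — 9 states, 8 ε-transitions
  (a(b ∪ c))*c — 10 states, 8 ε-transitions
  ((a(b ∪ c))*c)+ — 12 states, 11 ε-transitions
  ((a(b ∪ c))*c)+ ∪ a ∪ b ∪ c — 20 states, 19 ε-transitions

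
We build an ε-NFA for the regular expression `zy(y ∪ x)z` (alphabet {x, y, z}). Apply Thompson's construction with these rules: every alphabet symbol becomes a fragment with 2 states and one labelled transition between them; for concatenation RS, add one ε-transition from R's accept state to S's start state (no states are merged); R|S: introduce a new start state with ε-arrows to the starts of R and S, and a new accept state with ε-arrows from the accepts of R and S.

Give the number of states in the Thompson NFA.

12

Recursing over subexpressions:
Each of the 5 symbol leaves contributes a 2-state fragment.
  y ∪ x — 6 states
  zy(y ∪ x)z — 12 states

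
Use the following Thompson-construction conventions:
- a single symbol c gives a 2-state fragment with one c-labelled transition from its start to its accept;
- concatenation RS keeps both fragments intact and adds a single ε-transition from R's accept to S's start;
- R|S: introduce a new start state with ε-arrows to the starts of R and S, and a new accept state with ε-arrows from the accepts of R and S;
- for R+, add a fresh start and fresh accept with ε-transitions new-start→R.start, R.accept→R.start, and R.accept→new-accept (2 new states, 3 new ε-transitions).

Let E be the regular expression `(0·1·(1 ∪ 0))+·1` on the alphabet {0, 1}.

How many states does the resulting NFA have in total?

14

Recursing over subexpressions:
Each of the 5 symbol leaves contributes a 2-state fragment.
  1 ∪ 0 : 6 states
  0·1·(1 ∪ 0) : 10 states
  (0·1·(1 ∪ 0))+ : 12 states
  (0·1·(1 ∪ 0))+·1 : 14 states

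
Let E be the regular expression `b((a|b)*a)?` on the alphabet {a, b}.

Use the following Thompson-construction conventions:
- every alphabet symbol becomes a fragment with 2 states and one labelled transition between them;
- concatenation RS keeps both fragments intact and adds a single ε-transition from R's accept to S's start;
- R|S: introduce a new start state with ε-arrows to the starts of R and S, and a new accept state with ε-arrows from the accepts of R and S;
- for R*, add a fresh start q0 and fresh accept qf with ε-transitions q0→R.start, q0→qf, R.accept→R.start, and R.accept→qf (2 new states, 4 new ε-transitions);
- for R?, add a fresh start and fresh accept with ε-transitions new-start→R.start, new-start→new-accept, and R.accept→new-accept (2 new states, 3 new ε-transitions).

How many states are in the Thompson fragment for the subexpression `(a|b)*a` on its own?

10

Fragment for `(a|b)*a`:
Each of the 3 symbol leaves contributes a 2-state fragment.
  a|b — 6 states
  (a|b)* — 8 states
  (a|b)*a — 10 states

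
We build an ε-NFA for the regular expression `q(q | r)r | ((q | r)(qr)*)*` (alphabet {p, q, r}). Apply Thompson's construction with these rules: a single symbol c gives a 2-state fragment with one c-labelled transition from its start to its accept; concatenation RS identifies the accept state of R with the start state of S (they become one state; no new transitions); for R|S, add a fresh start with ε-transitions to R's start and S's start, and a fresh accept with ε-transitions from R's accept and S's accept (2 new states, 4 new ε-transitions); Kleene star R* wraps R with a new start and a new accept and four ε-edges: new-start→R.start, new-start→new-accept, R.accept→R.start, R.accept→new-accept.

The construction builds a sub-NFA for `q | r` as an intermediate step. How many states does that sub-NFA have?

6

Fragment for `q | r`:
Each of the 2 symbol leaves contributes a 2-state fragment.
  q | r — 6 states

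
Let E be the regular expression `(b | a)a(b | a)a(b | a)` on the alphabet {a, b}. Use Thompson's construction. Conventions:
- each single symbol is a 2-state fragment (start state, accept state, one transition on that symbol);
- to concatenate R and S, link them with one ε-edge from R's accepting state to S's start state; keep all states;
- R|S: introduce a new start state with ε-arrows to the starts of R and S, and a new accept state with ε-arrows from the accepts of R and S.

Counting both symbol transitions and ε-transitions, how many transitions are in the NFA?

Per subexpression:
Each of the 8 symbol leaves contributes 1 transition (1 symbol, 0 ε).
  b | a : 6 transitions (2 symbol, 4 ε)
  b | a : 6 transitions (2 symbol, 4 ε)
  b | a : 6 transitions (2 symbol, 4 ε)
  (b | a)a(b | a)a(b | a) : 24 transitions (8 symbol, 16 ε)

24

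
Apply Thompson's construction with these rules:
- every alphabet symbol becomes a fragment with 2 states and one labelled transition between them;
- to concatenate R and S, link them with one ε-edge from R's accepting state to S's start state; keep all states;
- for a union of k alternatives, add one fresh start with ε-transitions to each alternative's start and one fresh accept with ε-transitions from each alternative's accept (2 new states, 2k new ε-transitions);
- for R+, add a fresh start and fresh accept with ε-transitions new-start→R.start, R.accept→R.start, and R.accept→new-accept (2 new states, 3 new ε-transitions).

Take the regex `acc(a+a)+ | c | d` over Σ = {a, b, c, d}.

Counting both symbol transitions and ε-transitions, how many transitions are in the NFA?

23

By structural recursion:
Each of the 7 symbol leaves contributes 1 transition (1 symbol, 0 ε).
  a+ : 4 transitions (1 symbol, 3 ε)
  a+a : 6 transitions (2 symbol, 4 ε)
  (a+a)+ : 9 transitions (2 symbol, 7 ε)
  acc(a+a)+ : 15 transitions (5 symbol, 10 ε)
  acc(a+a)+ | c | d : 23 transitions (7 symbol, 16 ε)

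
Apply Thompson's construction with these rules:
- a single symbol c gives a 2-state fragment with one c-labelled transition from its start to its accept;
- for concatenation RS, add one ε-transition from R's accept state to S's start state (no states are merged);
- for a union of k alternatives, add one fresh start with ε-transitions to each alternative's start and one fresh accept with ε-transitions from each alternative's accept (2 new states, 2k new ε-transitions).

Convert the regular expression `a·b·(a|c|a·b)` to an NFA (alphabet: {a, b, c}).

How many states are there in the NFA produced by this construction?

14

Recursing over subexpressions:
Each of the 6 symbol leaves contributes a 2-state fragment.
  a·b → 4 states
  a|c|a·b → 10 states
  a·b·(a|c|a·b) → 14 states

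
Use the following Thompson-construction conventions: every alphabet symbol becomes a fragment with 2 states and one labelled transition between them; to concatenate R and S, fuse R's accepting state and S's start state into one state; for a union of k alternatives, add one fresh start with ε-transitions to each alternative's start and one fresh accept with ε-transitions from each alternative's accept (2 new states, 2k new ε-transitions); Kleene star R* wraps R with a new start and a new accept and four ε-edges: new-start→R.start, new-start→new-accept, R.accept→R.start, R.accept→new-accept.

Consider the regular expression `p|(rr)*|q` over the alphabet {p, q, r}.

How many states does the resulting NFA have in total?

By structural recursion:
Each of the 4 symbol leaves contributes a 2-state fragment.
  rr → 3 states
  (rr)* → 5 states
  p|(rr)*|q → 11 states

11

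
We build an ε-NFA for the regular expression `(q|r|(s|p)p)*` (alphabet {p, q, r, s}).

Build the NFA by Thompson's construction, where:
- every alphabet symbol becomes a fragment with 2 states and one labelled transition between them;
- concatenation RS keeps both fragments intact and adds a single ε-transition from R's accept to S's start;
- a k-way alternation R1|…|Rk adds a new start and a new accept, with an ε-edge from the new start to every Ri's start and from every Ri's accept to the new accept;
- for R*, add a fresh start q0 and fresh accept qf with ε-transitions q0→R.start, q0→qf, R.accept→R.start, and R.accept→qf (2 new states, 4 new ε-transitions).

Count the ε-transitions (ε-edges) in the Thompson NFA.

15

Recursing over subexpressions:
Each of the 5 symbol leaves contributes 0 ε-transitions.
  s|p → 4 ε-transitions
  (s|p)p → 5 ε-transitions
  q|r|(s|p)p → 11 ε-transitions
  (q|r|(s|p)p)* → 15 ε-transitions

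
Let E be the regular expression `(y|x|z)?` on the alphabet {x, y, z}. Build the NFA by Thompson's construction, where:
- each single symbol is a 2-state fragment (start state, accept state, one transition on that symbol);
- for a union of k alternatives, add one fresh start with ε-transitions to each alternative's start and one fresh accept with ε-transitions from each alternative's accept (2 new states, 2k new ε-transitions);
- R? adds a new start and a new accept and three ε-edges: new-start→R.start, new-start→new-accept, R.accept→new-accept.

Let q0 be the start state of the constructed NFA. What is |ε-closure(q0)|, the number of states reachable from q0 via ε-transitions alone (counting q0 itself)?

Work bottom-up. For each fragment F, track |ε-closure(F.start)| and whether F's accept lies in that closure (i.e. whether F accepts ε). A single-symbol fragment has closure size 1 and does not accept ε.
  y|x|z → |ε-closure| = 1 + 1 + 1 + 1 = 4 (the new accept is not ε-reachable since no branch accepts ε)
  (y|x|z)? → |ε-closure| = 1 (new start) + 4 (body) + 1 (new accept, via ε) = 6

6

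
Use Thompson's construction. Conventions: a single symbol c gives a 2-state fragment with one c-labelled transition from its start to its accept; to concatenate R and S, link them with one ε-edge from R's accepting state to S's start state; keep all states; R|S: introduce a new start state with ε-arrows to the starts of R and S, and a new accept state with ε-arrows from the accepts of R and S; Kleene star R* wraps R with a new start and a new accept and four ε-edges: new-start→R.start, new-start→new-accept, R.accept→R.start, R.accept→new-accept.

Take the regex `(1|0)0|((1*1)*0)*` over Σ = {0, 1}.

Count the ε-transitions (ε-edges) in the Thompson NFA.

23

By structural recursion:
Each of the 6 symbol leaves contributes 0 ε-transitions.
  1|0 : 4 ε-transitions
  (1|0)0 : 5 ε-transitions
  1* : 4 ε-transitions
  1*1 : 5 ε-transitions
  (1*1)* : 9 ε-transitions
  (1*1)*0 : 10 ε-transitions
  ((1*1)*0)* : 14 ε-transitions
  (1|0)0|((1*1)*0)* : 23 ε-transitions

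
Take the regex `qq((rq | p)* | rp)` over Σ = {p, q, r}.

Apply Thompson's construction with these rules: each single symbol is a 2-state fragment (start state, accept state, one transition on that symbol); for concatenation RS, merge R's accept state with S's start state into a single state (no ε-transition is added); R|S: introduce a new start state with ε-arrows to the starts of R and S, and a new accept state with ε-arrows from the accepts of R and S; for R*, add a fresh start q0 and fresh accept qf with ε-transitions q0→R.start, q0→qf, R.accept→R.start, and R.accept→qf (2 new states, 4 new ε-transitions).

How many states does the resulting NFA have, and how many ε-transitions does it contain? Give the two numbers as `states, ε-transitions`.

Building bottom-up:
Each of the 7 symbol leaves contributes 2 states and 0 ε-transitions.
  rq : 3 states, 0 ε-transitions
  rq | p : 7 states, 4 ε-transitions
  (rq | p)* : 9 states, 8 ε-transitions
  rp : 3 states, 0 ε-transitions
  (rq | p)* | rp : 14 states, 12 ε-transitions
  qq((rq | p)* | rp) : 16 states, 12 ε-transitions

16, 12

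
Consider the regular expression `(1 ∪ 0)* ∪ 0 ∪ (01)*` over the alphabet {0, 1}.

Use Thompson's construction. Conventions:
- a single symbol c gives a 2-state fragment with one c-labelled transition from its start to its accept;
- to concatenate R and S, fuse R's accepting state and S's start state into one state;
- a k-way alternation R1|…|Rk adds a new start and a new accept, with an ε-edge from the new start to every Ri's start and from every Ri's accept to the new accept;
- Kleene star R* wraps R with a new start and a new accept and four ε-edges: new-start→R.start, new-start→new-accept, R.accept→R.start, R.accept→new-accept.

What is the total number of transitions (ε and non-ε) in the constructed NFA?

Building bottom-up:
Each of the 5 symbol leaves contributes 1 transition (1 symbol, 0 ε).
  1 ∪ 0 → 6 transitions (2 symbol, 4 ε)
  (1 ∪ 0)* → 10 transitions (2 symbol, 8 ε)
  01 → 2 transitions (2 symbol, 0 ε)
  (01)* → 6 transitions (2 symbol, 4 ε)
  (1 ∪ 0)* ∪ 0 ∪ (01)* → 23 transitions (5 symbol, 18 ε)

23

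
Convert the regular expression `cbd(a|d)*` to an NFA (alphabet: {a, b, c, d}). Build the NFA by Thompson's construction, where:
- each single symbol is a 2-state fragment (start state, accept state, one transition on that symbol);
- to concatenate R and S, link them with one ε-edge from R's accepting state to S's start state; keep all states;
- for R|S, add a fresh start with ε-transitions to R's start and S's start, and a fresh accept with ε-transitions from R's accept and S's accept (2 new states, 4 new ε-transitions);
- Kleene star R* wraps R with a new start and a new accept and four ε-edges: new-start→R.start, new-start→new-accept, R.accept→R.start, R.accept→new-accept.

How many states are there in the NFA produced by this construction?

Per subexpression:
Each of the 5 symbol leaves contributes a 2-state fragment.
  a|d : 6 states
  (a|d)* : 8 states
  cbd(a|d)* : 14 states

14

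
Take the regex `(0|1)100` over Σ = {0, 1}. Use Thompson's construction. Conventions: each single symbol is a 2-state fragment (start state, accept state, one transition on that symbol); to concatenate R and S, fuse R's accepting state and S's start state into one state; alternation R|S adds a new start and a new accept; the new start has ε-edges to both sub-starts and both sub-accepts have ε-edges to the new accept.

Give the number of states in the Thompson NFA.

Per subexpression:
Each of the 5 symbol leaves contributes a 2-state fragment.
  0|1 — 6 states
  (0|1)100 — 9 states

9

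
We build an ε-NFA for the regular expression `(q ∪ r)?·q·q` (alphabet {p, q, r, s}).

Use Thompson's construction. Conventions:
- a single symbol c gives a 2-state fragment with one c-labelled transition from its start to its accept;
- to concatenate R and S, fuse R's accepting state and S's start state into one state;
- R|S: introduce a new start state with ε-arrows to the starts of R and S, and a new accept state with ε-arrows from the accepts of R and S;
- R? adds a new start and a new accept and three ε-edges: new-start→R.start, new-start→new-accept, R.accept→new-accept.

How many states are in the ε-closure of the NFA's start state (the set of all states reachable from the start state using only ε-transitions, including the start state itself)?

Let C(F) = |ε-closure(F.start)| within fragment F, and note whether F accepts ε. Symbol fragments have C = 1 and do not accept ε. Then:
  q ∪ r → new start ε-reaches every alternative's start; none of them accept ε, so the new accept is not reached: C = 1 + 1 + 1 = 3
  (q ∪ r)? → new start has ε-edges to the inner start and to the new accept, so C = 2 + 3 = 5
  (q ∪ r)?·q·q → C = 5 + (1−1) = 5 (closure spills across the concat boundary because the left factor accepts ε)

5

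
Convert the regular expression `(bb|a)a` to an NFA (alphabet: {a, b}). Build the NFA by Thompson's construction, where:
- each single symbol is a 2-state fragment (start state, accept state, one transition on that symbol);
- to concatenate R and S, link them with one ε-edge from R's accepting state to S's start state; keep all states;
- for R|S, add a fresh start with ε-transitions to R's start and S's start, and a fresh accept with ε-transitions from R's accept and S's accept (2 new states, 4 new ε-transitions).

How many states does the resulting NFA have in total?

10

Bottom-up over the parse tree:
Each of the 4 symbol leaves contributes a 2-state fragment.
  bb = 4 states
  bb|a = 8 states
  (bb|a)a = 10 states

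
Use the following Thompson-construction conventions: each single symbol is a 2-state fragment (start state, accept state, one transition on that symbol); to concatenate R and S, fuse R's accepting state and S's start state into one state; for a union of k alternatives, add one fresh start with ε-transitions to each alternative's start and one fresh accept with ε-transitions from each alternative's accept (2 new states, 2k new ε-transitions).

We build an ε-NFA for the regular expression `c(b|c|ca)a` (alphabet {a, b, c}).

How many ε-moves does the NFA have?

6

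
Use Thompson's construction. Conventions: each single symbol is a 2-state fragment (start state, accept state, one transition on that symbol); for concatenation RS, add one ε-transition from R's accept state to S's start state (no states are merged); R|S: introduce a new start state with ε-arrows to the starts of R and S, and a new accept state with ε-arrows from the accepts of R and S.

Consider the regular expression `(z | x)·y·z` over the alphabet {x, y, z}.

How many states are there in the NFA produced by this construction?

10

Recursing over subexpressions:
Each of the 4 symbol leaves contributes a 2-state fragment.
  z | x = 6 states
  (z | x)·y·z = 10 states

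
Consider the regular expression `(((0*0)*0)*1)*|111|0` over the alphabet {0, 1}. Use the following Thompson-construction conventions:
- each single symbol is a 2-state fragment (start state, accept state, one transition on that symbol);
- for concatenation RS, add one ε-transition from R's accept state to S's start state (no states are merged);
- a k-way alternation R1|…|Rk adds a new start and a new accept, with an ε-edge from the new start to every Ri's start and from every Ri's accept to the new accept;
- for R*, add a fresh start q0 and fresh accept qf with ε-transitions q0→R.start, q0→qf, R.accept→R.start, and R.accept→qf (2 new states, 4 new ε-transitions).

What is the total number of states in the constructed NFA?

26

Per subexpression:
Each of the 8 symbol leaves contributes a 2-state fragment.
  0* : 4 states
  0*0 : 6 states
  (0*0)* : 8 states
  (0*0)*0 : 10 states
  ((0*0)*0)* : 12 states
  ((0*0)*0)*1 : 14 states
  (((0*0)*0)*1)* : 16 states
  111 : 6 states
  (((0*0)*0)*1)*|111|0 : 26 states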